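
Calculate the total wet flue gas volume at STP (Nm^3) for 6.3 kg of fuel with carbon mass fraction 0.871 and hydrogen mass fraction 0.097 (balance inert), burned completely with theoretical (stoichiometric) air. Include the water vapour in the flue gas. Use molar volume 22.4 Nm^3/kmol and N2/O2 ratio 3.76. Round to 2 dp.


Per kg fuel: CO2 = (C/12 kmol)*22.4 = (0.871/12)*22.4 = 1.62587 Nm^3
Per kg fuel: H2O = (H/2 kmol)*22.4 = (0.097/2)*22.4 = 1.08640 Nm^3
O2 needed per kg fuel = C/12 + H/4 = 0.871/12 + 0.097/4 = 0.09683333 kmol
Per kg fuel: N2 = O2*3.76*22.4 = 0.09683333*3.76*22.4 = 8.15569 Nm^3
Total per kg = 1.62587 + 1.08640 + 8.15569 = 10.86796 Nm^3
Total = 10.86796 * 6.3 = 68.47 Nm^3


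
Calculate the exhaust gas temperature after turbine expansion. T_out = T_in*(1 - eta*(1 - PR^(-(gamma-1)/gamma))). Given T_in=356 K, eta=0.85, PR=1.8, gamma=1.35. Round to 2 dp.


T_out = T_in * (1 - eta * (1 - PR^(-(gamma-1)/gamma)))
Exponent = -(1.35-1)/1.35 = -0.25925926
PR^exp = 1.8^(-0.25925926) = 0.85865408
Factor = 1 - 0.85*(1 - 0.85865408) = 0.87985597
T_out = 356 * 0.87985597 = 313.23 K


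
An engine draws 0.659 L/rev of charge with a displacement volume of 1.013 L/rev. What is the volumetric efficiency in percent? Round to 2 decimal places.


eta_v = (V_actual / V_disp) * 100
Ratio = 0.659 / 1.013 = 0.6505
eta_v = 0.6505 * 100 = 65.05%


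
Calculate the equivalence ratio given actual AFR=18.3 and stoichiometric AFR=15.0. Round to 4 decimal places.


phi = AFR_stoich / AFR_actual
phi = 15.0 / 18.3 = 0.8197


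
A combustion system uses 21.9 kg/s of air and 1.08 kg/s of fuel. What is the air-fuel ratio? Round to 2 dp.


AFR = m_air / m_fuel
AFR = 21.9 / 1.08 = 20.28


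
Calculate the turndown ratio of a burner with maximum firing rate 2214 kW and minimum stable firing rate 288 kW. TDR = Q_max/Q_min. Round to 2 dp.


TDR = Q_max / Q_min
TDR = 2214 / 288 = 7.69


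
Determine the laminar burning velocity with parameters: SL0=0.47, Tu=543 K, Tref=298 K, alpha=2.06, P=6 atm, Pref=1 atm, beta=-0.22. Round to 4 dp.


SL = SL0 * (Tu/Tref)^alpha * (P/Pref)^beta
T ratio = 543/298 = 1.82214765
(T ratio)^alpha = 1.82214765^2.06 = 3.441931
(P/Pref)^beta = 6^(-0.22) = 0.674228
SL = 0.47 * 3.441931 * 0.674228 = 1.0907 m/s


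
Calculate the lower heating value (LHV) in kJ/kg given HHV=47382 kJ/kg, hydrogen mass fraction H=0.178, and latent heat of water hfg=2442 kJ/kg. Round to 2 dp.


LHV = HHV - hfg * 9 * H
Water correction = 2442 * 9 * 0.178 = 3912.084 kJ/kg
LHV = 47382 - 3912.084 = 43469.92 kJ/kg


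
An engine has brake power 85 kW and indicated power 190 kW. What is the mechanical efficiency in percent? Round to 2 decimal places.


eta_mech = (BP / IP) * 100
Ratio = 85 / 190 = 0.4474
eta_mech = 0.4474 * 100 = 44.74%


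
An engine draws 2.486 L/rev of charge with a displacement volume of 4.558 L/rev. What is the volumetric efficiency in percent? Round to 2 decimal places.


eta_v = (V_actual / V_disp) * 100
Ratio = 2.486 / 4.558 = 0.5454
eta_v = 0.5454 * 100 = 54.54%


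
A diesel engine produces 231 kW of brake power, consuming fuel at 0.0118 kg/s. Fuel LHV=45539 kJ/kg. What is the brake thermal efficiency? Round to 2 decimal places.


eta_BTE = (BP / (mf * LHV)) * 100
Denominator = 0.0118 * 45539 = 537.3602 kW
eta_BTE = (231 / 537.3602) * 100 = 42.99%


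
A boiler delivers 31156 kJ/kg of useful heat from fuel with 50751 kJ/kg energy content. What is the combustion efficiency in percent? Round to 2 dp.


Efficiency = (Q_useful / Q_fuel) * 100
Efficiency = (31156 / 50751) * 100
Efficiency = 0.6139 * 100 = 61.39%


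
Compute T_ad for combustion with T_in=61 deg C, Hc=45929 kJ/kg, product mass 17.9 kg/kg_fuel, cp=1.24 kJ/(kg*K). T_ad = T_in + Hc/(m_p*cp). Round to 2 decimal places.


T_ad = T_in + Hc / (m_p * cp)
Denominator = 17.9 * 1.24 = 22.1960
Temperature rise = 45929 / 22.1960 = 2069.25 K
T_ad = 61 + 2069.25 = 2130.25 deg C


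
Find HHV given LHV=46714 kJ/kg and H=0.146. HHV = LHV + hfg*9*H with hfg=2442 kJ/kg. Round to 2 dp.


HHV = LHV + hfg * 9 * H
Water addition = 2442 * 9 * 0.146 = 3208.788 kJ/kg
HHV = 46714 + 3208.788 = 49922.79 kJ/kg


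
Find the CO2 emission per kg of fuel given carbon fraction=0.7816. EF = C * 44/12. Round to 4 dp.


EF = C_frac * (M_CO2 / M_C)
EF = 0.7816 * (44/12)
EF = 0.7816 * 3.666667 = 2.8659 kg_CO2/kg_fuel


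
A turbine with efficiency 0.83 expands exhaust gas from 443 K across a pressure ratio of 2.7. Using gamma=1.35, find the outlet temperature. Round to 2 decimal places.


T_out = T_in * (1 - eta * (1 - PR^(-(gamma-1)/gamma)))
Exponent = -(1.35-1)/1.35 = -0.25925926
PR^exp = 2.7^(-0.25925926) = 0.77297411
Factor = 1 - 0.83*(1 - 0.77297411) = 0.81156851
T_out = 443 * 0.81156851 = 359.52 K


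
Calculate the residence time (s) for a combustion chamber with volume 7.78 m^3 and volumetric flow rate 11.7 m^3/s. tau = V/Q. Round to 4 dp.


tau = V / Q_flow
tau = 7.78 / 11.7 = 0.6650 s


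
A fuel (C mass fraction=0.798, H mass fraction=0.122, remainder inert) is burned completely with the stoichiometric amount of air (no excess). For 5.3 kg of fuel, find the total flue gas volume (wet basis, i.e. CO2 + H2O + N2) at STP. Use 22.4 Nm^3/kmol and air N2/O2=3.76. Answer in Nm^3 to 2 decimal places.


Per kg fuel: CO2 = (C/12 kmol)*22.4 = (0.798/12)*22.4 = 1.48960 Nm^3
Per kg fuel: H2O = (H/2 kmol)*22.4 = (0.122/2)*22.4 = 1.36640 Nm^3
O2 needed per kg fuel = C/12 + H/4 = 0.798/12 + 0.122/4 = 0.09700000 kmol
Per kg fuel: N2 = O2*3.76*22.4 = 0.09700000*3.76*22.4 = 8.16973 Nm^3
Total per kg = 1.48960 + 1.36640 + 8.16973 = 11.02573 Nm^3
Total = 11.02573 * 5.3 = 58.44 Nm^3


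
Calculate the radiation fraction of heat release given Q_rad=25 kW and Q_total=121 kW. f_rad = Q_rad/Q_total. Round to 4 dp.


f_rad = Q_rad / Q_total
f_rad = 25 / 121 = 0.2066


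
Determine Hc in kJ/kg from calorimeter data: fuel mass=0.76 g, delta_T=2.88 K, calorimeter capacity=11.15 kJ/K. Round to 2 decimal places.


Hc = C_cal * delta_T / m_fuel
Q_released = 11.15 * 2.88 = 32.1120 kJ
m_fuel = 0.76 g = 0.76/1000 kg = 0.000760 kg
Hc = 32.1120 / 0.000760 = 42252.63 kJ/kg


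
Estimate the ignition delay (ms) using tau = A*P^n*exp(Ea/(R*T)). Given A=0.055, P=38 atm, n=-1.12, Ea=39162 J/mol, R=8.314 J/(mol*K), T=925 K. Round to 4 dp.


tau = A * P^n * exp(Ea/(R*T))
P^n = 38^(-1.12) = 0.01700757
Ea/(R*T) = 39162/(8.314*925) = 5.092290
exp(Ea/(R*T)) = 162.762126
tau = 0.055 * 0.01700757 * 162.762126 = 0.1523 ms


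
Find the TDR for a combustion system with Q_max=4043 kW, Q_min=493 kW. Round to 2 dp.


TDR = Q_max / Q_min
TDR = 4043 / 493 = 8.20


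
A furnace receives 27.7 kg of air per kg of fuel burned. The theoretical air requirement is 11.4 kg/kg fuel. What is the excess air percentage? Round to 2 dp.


Excess air = actual - stoichiometric = 27.7 - 11.4 = 16.30 kg/kg fuel
Excess air % = (excess / stoich) * 100 = (16.30 / 11.4) * 100 = 142.98%


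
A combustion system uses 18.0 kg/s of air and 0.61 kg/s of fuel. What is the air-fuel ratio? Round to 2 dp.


AFR = m_air / m_fuel
AFR = 18.0 / 0.61 = 29.51


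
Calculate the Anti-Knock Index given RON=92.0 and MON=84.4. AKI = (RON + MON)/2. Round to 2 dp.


AKI = (RON + MON) / 2
AKI = (92.0 + 84.4) / 2
AKI = 176.4 / 2 = 88.20


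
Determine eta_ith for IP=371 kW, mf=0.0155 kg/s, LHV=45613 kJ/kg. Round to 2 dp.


eta_ith = (IP / (mf * LHV)) * 100
Denominator = 0.0155 * 45613 = 707.0015 kW
eta_ith = (371 / 707.0015) * 100 = 52.48%


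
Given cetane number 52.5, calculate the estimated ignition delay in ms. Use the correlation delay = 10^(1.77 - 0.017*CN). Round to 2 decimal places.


delay = 10^(1.77 - 0.017*CN)
Exponent = 1.77 - 0.017*52.5 = 0.8775
delay = 10^0.8775 = 7.54 ms


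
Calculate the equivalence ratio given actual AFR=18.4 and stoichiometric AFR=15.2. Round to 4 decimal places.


phi = AFR_stoich / AFR_actual
phi = 15.2 / 18.4 = 0.8261


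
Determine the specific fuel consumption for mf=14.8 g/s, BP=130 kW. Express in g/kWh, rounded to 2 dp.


SFC = (mf / BP) * 3600
Rate = 14.8 / 130 = 0.113846 g/(s*kW)
SFC = 0.113846 * 3600 = 409.85 g/kWh


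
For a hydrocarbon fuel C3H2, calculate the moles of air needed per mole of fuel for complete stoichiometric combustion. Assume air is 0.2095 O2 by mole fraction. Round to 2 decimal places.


Balanced combustion: C3H2 + 3.5 O2 -> 3 CO2 + 1 H2O
O2 needed = C + H/4 = 3 + 2/4 = 3.50 moles
Air moles = O2 / 0.2095 = 3.50 / 0.2095 = 16.71 moles air


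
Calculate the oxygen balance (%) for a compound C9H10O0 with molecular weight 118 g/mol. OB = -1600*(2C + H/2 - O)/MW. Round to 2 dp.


OB = -1600 * (2C + H/2 - O) / MW
Inner = 2*9 + 10/2 - 0 = 23.00
OB = -1600 * 23.00 / 118 = -311.86%


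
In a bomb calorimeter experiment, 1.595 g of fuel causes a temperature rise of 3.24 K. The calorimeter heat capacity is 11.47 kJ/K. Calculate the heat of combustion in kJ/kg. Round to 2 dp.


Hc = C_cal * delta_T / m_fuel
Q_released = 11.47 * 3.24 = 37.1628 kJ
m_fuel = 1.595 g = 1.595/1000 kg = 0.001595 kg
Hc = 37.1628 / 0.001595 = 23299.56 kJ/kg


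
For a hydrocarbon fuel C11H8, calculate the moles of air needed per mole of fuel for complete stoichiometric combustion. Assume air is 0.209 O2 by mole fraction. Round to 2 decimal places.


Balanced combustion: C11H8 + 13 O2 -> 11 CO2 + 4 H2O
O2 needed = C + H/4 = 11 + 8/4 = 13.00 moles
Air moles = O2 / 0.209 = 13.00 / 0.209 = 62.20 moles air


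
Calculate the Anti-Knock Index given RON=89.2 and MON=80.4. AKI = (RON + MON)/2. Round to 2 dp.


AKI = (RON + MON) / 2
AKI = (89.2 + 80.4) / 2
AKI = 169.6 / 2 = 84.80


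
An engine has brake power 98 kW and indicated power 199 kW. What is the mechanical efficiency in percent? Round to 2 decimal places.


eta_mech = (BP / IP) * 100
Ratio = 98 / 199 = 0.4925
eta_mech = 0.4925 * 100 = 49.25%


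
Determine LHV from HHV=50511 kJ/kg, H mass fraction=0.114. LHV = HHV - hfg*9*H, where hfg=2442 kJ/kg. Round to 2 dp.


LHV = HHV - hfg * 9 * H
Water correction = 2442 * 9 * 0.114 = 2505.492 kJ/kg
LHV = 50511 - 2505.492 = 48005.51 kJ/kg


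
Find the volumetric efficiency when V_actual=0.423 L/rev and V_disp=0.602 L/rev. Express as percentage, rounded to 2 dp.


eta_v = (V_actual / V_disp) * 100
Ratio = 0.423 / 0.602 = 0.7027
eta_v = 0.7027 * 100 = 70.27%


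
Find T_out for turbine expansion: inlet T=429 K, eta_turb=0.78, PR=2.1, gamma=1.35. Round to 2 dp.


T_out = T_in * (1 - eta * (1 - PR^(-(gamma-1)/gamma)))
Exponent = -(1.35-1)/1.35 = -0.25925926
PR^exp = 2.1^(-0.25925926) = 0.82501466
Factor = 1 - 0.78*(1 - 0.82501466) = 0.86351143
T_out = 429 * 0.86351143 = 370.45 K


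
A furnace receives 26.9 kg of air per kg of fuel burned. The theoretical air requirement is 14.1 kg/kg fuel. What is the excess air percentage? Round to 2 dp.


Excess air = actual - stoichiometric = 26.9 - 14.1 = 12.80 kg/kg fuel
Excess air % = (excess / stoich) * 100 = (12.80 / 14.1) * 100 = 90.78%


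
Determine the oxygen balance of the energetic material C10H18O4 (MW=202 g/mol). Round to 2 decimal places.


OB = -1600 * (2C + H/2 - O) / MW
Inner = 2*10 + 18/2 - 4 = 25.00
OB = -1600 * 25.00 / 202 = -198.02%


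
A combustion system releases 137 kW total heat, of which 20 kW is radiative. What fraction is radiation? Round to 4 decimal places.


f_rad = Q_rad / Q_total
f_rad = 20 / 137 = 0.1460


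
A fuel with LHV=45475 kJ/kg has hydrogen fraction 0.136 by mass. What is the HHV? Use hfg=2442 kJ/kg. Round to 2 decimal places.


HHV = LHV + hfg * 9 * H
Water addition = 2442 * 9 * 0.136 = 2989.008 kJ/kg
HHV = 45475 + 2989.008 = 48464.01 kJ/kg


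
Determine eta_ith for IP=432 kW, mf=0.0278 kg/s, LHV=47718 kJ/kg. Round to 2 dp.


eta_ith = (IP / (mf * LHV)) * 100
Denominator = 0.0278 * 47718 = 1326.5604 kW
eta_ith = (432 / 1326.5604) * 100 = 32.57%


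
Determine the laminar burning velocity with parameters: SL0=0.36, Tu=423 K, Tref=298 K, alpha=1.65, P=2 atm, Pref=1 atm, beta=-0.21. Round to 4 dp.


SL = SL0 * (Tu/Tref)^alpha * (P/Pref)^beta
T ratio = 423/298 = 1.41946309
(T ratio)^alpha = 1.41946309^1.65 = 1.782398
(P/Pref)^beta = 2^(-0.21) = 0.864537
SL = 0.36 * 1.782398 * 0.864537 = 0.5547 m/s


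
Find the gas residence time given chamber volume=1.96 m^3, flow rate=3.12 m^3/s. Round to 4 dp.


tau = V / Q_flow
tau = 1.96 / 3.12 = 0.6282 s


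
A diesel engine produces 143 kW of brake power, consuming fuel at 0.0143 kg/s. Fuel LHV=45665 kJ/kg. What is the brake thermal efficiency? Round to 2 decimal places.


eta_BTE = (BP / (mf * LHV)) * 100
Denominator = 0.0143 * 45665 = 653.0095 kW
eta_BTE = (143 / 653.0095) * 100 = 21.90%


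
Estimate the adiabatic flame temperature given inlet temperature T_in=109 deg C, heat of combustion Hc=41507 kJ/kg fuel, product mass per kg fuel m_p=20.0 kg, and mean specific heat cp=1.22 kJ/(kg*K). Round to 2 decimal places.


T_ad = T_in + Hc / (m_p * cp)
Denominator = 20.0 * 1.22 = 24.4000
Temperature rise = 41507 / 24.4000 = 1701.11 K
T_ad = 109 + 1701.11 = 1810.11 deg C


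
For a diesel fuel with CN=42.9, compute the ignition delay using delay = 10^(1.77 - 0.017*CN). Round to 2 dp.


delay = 10^(1.77 - 0.017*CN)
Exponent = 1.77 - 0.017*42.9 = 1.0407
delay = 10^1.0407 = 10.98 ms


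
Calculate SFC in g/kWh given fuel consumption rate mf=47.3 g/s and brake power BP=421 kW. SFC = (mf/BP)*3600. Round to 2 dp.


SFC = (mf / BP) * 3600
Rate = 47.3 / 421 = 0.112352 g/(s*kW)
SFC = 0.112352 * 3600 = 404.47 g/kWh


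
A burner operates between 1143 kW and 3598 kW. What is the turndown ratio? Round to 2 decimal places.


TDR = Q_max / Q_min
TDR = 3598 / 1143 = 3.15


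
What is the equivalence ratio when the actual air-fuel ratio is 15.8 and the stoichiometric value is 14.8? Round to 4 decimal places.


phi = AFR_stoich / AFR_actual
phi = 14.8 / 15.8 = 0.9367


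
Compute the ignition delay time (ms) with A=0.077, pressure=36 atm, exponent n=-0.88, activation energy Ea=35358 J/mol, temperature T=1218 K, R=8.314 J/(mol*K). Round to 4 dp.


tau = A * P^n * exp(Ea/(R*T))
P^n = 36^(-0.88) = 0.04270255
Ea/(R*T) = 35358/(8.314*1218) = 3.491647
exp(Ea/(R*T)) = 32.840004
tau = 0.077 * 0.04270255 * 32.840004 = 0.1080 ms


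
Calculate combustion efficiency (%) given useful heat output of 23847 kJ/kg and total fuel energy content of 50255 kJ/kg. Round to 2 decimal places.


Efficiency = (Q_useful / Q_fuel) * 100
Efficiency = (23847 / 50255) * 100
Efficiency = 0.4745 * 100 = 47.45%


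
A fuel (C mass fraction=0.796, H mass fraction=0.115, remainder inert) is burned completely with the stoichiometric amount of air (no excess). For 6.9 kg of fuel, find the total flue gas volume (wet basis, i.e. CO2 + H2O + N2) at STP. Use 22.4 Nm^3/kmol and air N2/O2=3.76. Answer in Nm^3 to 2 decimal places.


Per kg fuel: CO2 = (C/12 kmol)*22.4 = (0.796/12)*22.4 = 1.48587 Nm^3
Per kg fuel: H2O = (H/2 kmol)*22.4 = (0.115/2)*22.4 = 1.28800 Nm^3
O2 needed per kg fuel = C/12 + H/4 = 0.796/12 + 0.115/4 = 0.09508333 kmol
Per kg fuel: N2 = O2*3.76*22.4 = 0.09508333*3.76*22.4 = 8.00830 Nm^3
Total per kg = 1.48587 + 1.28800 + 8.00830 = 10.78217 Nm^3
Total = 10.78217 * 6.9 = 74.40 Nm^3


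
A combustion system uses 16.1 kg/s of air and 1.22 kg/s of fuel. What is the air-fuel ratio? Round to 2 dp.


AFR = m_air / m_fuel
AFR = 16.1 / 1.22 = 13.20


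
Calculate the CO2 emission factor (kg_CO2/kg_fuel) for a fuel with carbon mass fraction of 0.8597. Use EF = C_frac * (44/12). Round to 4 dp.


EF = C_frac * (M_CO2 / M_C)
EF = 0.8597 * (44/12)
EF = 0.8597 * 3.666667 = 3.1522 kg_CO2/kg_fuel


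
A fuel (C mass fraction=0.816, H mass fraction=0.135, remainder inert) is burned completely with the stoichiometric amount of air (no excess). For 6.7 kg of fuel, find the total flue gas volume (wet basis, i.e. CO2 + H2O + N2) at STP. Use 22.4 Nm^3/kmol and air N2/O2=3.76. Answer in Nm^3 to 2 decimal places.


Per kg fuel: CO2 = (C/12 kmol)*22.4 = (0.816/12)*22.4 = 1.52320 Nm^3
Per kg fuel: H2O = (H/2 kmol)*22.4 = (0.135/2)*22.4 = 1.51200 Nm^3
O2 needed per kg fuel = C/12 + H/4 = 0.816/12 + 0.135/4 = 0.10175000 kmol
Per kg fuel: N2 = O2*3.76*22.4 = 0.10175000*3.76*22.4 = 8.56979 Nm^3
Total per kg = 1.52320 + 1.51200 + 8.56979 = 11.60499 Nm^3
Total = 11.60499 * 6.7 = 77.75 Nm^3


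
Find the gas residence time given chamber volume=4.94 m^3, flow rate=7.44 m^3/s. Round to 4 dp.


tau = V / Q_flow
tau = 4.94 / 7.44 = 0.6640 s


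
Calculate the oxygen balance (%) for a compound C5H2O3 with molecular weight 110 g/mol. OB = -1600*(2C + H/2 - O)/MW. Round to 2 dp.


OB = -1600 * (2C + H/2 - O) / MW
Inner = 2*5 + 2/2 - 3 = 8.00
OB = -1600 * 8.00 / 110 = -116.36%


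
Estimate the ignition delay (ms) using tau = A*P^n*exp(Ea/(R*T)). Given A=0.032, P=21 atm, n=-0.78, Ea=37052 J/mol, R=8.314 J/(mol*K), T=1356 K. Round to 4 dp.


tau = A * P^n * exp(Ea/(R*T))
P^n = 21^(-0.78) = 0.09303984
Ea/(R*T) = 37052/(8.314*1356) = 3.286563
exp(Ea/(R*T)) = 26.750760
tau = 0.032 * 0.09303984 * 26.750760 = 0.0796 ms


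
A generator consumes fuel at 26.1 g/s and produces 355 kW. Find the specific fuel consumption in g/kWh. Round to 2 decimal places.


SFC = (mf / BP) * 3600
Rate = 26.1 / 355 = 0.073521 g/(s*kW)
SFC = 0.073521 * 3600 = 264.68 g/kWh


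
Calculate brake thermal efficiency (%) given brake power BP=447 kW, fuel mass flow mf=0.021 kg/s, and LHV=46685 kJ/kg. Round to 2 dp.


eta_BTE = (BP / (mf * LHV)) * 100
Denominator = 0.021 * 46685 = 980.3850 kW
eta_BTE = (447 / 980.3850) * 100 = 45.59%


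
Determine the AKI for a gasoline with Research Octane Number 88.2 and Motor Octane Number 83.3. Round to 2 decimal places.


AKI = (RON + MON) / 2
AKI = (88.2 + 83.3) / 2
AKI = 171.5 / 2 = 85.75


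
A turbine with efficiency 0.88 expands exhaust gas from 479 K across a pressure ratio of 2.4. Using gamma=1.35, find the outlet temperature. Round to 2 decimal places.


T_out = T_in * (1 - eta * (1 - PR^(-(gamma-1)/gamma)))
Exponent = -(1.35-1)/1.35 = -0.25925926
PR^exp = 2.4^(-0.25925926) = 0.79694200
Factor = 1 - 0.88*(1 - 0.79694200) = 0.82130896
T_out = 479 * 0.82130896 = 393.41 K


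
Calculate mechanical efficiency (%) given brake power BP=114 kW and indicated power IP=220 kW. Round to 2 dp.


eta_mech = (BP / IP) * 100
Ratio = 114 / 220 = 0.5182
eta_mech = 0.5182 * 100 = 51.82%


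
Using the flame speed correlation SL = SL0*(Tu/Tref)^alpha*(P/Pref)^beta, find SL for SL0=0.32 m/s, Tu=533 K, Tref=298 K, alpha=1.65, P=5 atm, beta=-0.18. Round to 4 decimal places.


SL = SL0 * (Tu/Tref)^alpha * (P/Pref)^beta
T ratio = 533/298 = 1.78859060
(T ratio)^alpha = 1.78859060^1.65 = 2.610015
(P/Pref)^beta = 5^(-0.18) = 0.748489
SL = 0.32 * 2.610015 * 0.748489 = 0.6251 m/s


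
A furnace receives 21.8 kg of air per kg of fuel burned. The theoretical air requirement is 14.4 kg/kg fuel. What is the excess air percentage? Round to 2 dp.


Excess air = actual - stoichiometric = 21.8 - 14.4 = 7.40 kg/kg fuel
Excess air % = (excess / stoich) * 100 = (7.40 / 14.4) * 100 = 51.39%


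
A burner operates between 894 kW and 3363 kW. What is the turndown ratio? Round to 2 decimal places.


TDR = Q_max / Q_min
TDR = 3363 / 894 = 3.76


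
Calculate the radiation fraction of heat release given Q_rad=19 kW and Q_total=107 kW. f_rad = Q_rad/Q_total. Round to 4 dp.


f_rad = Q_rad / Q_total
f_rad = 19 / 107 = 0.1776


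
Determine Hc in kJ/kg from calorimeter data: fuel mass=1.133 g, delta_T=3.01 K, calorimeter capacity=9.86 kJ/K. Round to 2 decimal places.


Hc = C_cal * delta_T / m_fuel
Q_released = 9.86 * 3.01 = 29.6786 kJ
m_fuel = 1.133 g = 1.133/1000 kg = 0.001133 kg
Hc = 29.6786 / 0.001133 = 26194.70 kJ/kg


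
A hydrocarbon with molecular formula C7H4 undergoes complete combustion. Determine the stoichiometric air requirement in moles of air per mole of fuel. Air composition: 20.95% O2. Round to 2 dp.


Balanced combustion: C7H4 + 8 O2 -> 7 CO2 + 2 H2O
O2 needed = C + H/4 = 7 + 4/4 = 8.00 moles
Air moles = O2 / 0.2095 = 8.00 / 0.2095 = 38.19 moles air


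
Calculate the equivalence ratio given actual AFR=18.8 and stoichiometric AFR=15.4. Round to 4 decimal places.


phi = AFR_stoich / AFR_actual
phi = 15.4 / 18.8 = 0.8191


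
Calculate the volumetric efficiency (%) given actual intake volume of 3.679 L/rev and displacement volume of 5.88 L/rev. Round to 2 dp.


eta_v = (V_actual / V_disp) * 100
Ratio = 3.679 / 5.88 = 0.6257
eta_v = 0.6257 * 100 = 62.57%


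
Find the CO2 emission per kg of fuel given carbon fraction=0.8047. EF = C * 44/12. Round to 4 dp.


EF = C_frac * (M_CO2 / M_C)
EF = 0.8047 * (44/12)
EF = 0.8047 * 3.666667 = 2.9506 kg_CO2/kg_fuel


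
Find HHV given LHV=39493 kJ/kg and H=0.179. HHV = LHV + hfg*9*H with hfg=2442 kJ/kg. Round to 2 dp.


HHV = LHV + hfg * 9 * H
Water addition = 2442 * 9 * 0.179 = 3934.062 kJ/kg
HHV = 39493 + 3934.062 = 43427.06 kJ/kg


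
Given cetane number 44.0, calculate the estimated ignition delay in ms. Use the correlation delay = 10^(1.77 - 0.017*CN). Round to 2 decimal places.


delay = 10^(1.77 - 0.017*CN)
Exponent = 1.77 - 0.017*44.0 = 1.0220
delay = 10^1.0220 = 10.52 ms


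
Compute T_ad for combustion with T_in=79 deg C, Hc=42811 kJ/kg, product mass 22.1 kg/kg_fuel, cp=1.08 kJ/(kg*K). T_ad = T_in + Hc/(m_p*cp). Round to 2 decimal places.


T_ad = T_in + Hc / (m_p * cp)
Denominator = 22.1 * 1.08 = 23.8680
Temperature rise = 42811 / 23.8680 = 1793.66 K
T_ad = 79 + 1793.66 = 1872.66 deg C


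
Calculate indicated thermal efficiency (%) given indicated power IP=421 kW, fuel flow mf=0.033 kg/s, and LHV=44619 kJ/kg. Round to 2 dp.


eta_ith = (IP / (mf * LHV)) * 100
Denominator = 0.033 * 44619 = 1472.4270 kW
eta_ith = (421 / 1472.4270) * 100 = 28.59%


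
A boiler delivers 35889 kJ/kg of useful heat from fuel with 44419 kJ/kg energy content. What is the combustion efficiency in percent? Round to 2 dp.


Efficiency = (Q_useful / Q_fuel) * 100
Efficiency = (35889 / 44419) * 100
Efficiency = 0.8080 * 100 = 80.80%


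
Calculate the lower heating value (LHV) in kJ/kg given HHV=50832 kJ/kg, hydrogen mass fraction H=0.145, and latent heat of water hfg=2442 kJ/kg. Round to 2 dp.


LHV = HHV - hfg * 9 * H
Water correction = 2442 * 9 * 0.145 = 3186.810 kJ/kg
LHV = 50832 - 3186.810 = 47645.19 kJ/kg


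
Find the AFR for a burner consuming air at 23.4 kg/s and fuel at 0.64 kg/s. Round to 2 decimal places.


AFR = m_air / m_fuel
AFR = 23.4 / 0.64 = 36.56


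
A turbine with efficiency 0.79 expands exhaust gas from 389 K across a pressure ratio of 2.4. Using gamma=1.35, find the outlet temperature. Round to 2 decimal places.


T_out = T_in * (1 - eta * (1 - PR^(-(gamma-1)/gamma)))
Exponent = -(1.35-1)/1.35 = -0.25925926
PR^exp = 2.4^(-0.25925926) = 0.79694200
Factor = 1 - 0.79*(1 - 0.79694200) = 0.83958418
T_out = 389 * 0.83958418 = 326.60 K


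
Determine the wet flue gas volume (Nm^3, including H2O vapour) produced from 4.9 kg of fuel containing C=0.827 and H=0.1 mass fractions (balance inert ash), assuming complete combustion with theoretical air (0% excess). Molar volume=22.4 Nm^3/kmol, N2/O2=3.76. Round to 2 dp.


Per kg fuel: CO2 = (C/12 kmol)*22.4 = (0.827/12)*22.4 = 1.54373 Nm^3
Per kg fuel: H2O = (H/2 kmol)*22.4 = (0.1/2)*22.4 = 1.12000 Nm^3
O2 needed per kg fuel = C/12 + H/4 = 0.827/12 + 0.1/4 = 0.09391667 kmol
Per kg fuel: N2 = O2*3.76*22.4 = 0.09391667*3.76*22.4 = 7.91004 Nm^3
Total per kg = 1.54373 + 1.12000 + 7.91004 = 10.57377 Nm^3
Total = 10.57377 * 4.9 = 51.81 Nm^3


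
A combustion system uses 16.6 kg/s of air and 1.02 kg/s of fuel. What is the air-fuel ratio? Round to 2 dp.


AFR = m_air / m_fuel
AFR = 16.6 / 1.02 = 16.27


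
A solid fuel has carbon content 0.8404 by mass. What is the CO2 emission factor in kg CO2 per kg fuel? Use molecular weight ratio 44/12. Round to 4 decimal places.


EF = C_frac * (M_CO2 / M_C)
EF = 0.8404 * (44/12)
EF = 0.8404 * 3.666667 = 3.0815 kg_CO2/kg_fuel


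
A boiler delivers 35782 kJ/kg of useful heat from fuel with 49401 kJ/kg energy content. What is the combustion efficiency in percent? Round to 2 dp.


Efficiency = (Q_useful / Q_fuel) * 100
Efficiency = (35782 / 49401) * 100
Efficiency = 0.7243 * 100 = 72.43%


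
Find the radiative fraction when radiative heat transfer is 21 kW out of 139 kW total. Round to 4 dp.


f_rad = Q_rad / Q_total
f_rad = 21 / 139 = 0.1511


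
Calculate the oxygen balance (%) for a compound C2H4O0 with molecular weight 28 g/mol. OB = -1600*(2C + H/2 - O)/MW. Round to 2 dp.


OB = -1600 * (2C + H/2 - O) / MW
Inner = 2*2 + 4/2 - 0 = 6.00
OB = -1600 * 6.00 / 28 = -342.86%


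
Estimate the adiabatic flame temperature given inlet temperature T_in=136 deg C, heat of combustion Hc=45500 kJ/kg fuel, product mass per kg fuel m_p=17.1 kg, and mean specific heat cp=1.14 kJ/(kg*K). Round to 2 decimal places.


T_ad = T_in + Hc / (m_p * cp)
Denominator = 17.1 * 1.14 = 19.4940
Temperature rise = 45500 / 19.4940 = 2334.05 K
T_ad = 136 + 2334.05 = 2470.05 deg C


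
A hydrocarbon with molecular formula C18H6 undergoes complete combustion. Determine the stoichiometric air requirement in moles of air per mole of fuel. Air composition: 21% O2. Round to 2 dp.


Balanced combustion: C18H6 + 19.5 O2 -> 18 CO2 + 3 H2O
O2 needed = C + H/4 = 18 + 6/4 = 19.50 moles
Air moles = O2 / 0.21 = 19.50 / 0.21 = 92.86 moles air


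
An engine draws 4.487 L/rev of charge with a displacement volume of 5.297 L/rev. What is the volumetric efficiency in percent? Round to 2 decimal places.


eta_v = (V_actual / V_disp) * 100
Ratio = 4.487 / 5.297 = 0.8471
eta_v = 0.8471 * 100 = 84.71%


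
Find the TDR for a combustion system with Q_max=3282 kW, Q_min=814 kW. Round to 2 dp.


TDR = Q_max / Q_min
TDR = 3282 / 814 = 4.03


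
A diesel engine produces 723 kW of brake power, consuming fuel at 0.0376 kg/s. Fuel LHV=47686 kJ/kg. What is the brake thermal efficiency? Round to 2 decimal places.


eta_BTE = (BP / (mf * LHV)) * 100
Denominator = 0.0376 * 47686 = 1792.9936 kW
eta_BTE = (723 / 1792.9936) * 100 = 40.32%


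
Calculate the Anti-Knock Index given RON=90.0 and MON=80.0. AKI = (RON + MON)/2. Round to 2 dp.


AKI = (RON + MON) / 2
AKI = (90.0 + 80.0) / 2
AKI = 170.0 / 2 = 85.00


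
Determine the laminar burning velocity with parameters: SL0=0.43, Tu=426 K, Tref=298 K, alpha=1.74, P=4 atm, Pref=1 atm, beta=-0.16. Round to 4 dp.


SL = SL0 * (Tu/Tref)^alpha * (P/Pref)^beta
T ratio = 426/298 = 1.42953020
(T ratio)^alpha = 1.42953020^1.74 = 1.862243
(P/Pref)^beta = 4^(-0.16) = 0.801070
SL = 0.43 * 1.862243 * 0.801070 = 0.6415 m/s


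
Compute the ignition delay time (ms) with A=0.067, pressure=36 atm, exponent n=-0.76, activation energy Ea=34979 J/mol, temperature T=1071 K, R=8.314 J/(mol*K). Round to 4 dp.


tau = A * P^n * exp(Ea/(R*T))
P^n = 36^(-0.76) = 0.06564628
Ea/(R*T) = 34979/(8.314*1071) = 3.928329
exp(Ea/(R*T)) = 50.822004
tau = 0.067 * 0.06564628 * 50.822004 = 0.2235 ms


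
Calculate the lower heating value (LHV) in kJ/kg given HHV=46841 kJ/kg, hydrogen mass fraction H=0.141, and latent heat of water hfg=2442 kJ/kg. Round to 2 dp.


LHV = HHV - hfg * 9 * H
Water correction = 2442 * 9 * 0.141 = 3098.898 kJ/kg
LHV = 46841 - 3098.898 = 43742.10 kJ/kg


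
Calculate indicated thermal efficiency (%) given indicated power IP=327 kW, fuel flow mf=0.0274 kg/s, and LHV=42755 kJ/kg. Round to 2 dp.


eta_ith = (IP / (mf * LHV)) * 100
Denominator = 0.0274 * 42755 = 1171.4870 kW
eta_ith = (327 / 1171.4870) * 100 = 27.91%


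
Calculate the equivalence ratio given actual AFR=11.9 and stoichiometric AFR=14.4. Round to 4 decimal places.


phi = AFR_stoich / AFR_actual
phi = 14.4 / 11.9 = 1.2101


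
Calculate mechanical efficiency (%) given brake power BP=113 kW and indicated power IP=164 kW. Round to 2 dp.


eta_mech = (BP / IP) * 100
Ratio = 113 / 164 = 0.6890
eta_mech = 0.6890 * 100 = 68.90%


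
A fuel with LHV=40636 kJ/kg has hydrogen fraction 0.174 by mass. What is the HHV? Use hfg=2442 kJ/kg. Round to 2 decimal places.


HHV = LHV + hfg * 9 * H
Water addition = 2442 * 9 * 0.174 = 3824.172 kJ/kg
HHV = 40636 + 3824.172 = 44460.17 kJ/kg


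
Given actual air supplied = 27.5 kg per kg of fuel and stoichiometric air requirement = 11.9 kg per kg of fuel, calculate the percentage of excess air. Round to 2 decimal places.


Excess air = actual - stoichiometric = 27.5 - 11.9 = 15.60 kg/kg fuel
Excess air % = (excess / stoich) * 100 = (15.60 / 11.9) * 100 = 131.09%


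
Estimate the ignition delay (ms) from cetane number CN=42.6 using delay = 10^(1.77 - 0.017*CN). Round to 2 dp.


delay = 10^(1.77 - 0.017*CN)
Exponent = 1.77 - 0.017*42.6 = 1.0458
delay = 10^1.0458 = 11.11 ms


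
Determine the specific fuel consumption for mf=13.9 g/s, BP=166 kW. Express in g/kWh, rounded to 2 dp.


SFC = (mf / BP) * 3600
Rate = 13.9 / 166 = 0.083735 g/(s*kW)
SFC = 0.083735 * 3600 = 301.45 g/kWh


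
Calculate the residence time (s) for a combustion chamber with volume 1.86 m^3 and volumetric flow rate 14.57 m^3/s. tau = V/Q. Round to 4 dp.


tau = V / Q_flow
tau = 1.86 / 14.57 = 0.1277 s


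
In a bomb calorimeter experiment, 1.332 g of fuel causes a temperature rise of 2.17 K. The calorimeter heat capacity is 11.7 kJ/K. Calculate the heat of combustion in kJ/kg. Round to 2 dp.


Hc = C_cal * delta_T / m_fuel
Q_released = 11.7 * 2.17 = 25.3890 kJ
m_fuel = 1.332 g = 1.332/1000 kg = 0.001332 kg
Hc = 25.3890 / 0.001332 = 19060.81 kJ/kg


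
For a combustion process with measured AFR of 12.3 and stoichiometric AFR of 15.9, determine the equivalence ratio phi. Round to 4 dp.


phi = AFR_stoich / AFR_actual
phi = 15.9 / 12.3 = 1.2927


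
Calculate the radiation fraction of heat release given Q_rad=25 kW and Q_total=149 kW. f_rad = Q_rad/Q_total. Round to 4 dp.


f_rad = Q_rad / Q_total
f_rad = 25 / 149 = 0.1678


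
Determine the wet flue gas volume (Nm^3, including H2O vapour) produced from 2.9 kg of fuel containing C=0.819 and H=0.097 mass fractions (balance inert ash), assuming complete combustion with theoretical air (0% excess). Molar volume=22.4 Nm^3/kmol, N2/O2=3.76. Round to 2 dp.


Per kg fuel: CO2 = (C/12 kmol)*22.4 = (0.819/12)*22.4 = 1.52880 Nm^3
Per kg fuel: H2O = (H/2 kmol)*22.4 = (0.097/2)*22.4 = 1.08640 Nm^3
O2 needed per kg fuel = C/12 + H/4 = 0.819/12 + 0.097/4 = 0.09250000 kmol
Per kg fuel: N2 = O2*3.76*22.4 = 0.09250000*3.76*22.4 = 7.79072 Nm^3
Total per kg = 1.52880 + 1.08640 + 7.79072 = 10.40592 Nm^3
Total = 10.40592 * 2.9 = 30.18 Nm^3


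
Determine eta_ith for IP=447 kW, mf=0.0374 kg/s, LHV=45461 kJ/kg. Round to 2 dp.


eta_ith = (IP / (mf * LHV)) * 100
Denominator = 0.0374 * 45461 = 1700.2414 kW
eta_ith = (447 / 1700.2414) * 100 = 26.29%


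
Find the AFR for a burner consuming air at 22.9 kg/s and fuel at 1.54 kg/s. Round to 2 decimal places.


AFR = m_air / m_fuel
AFR = 22.9 / 1.54 = 14.87


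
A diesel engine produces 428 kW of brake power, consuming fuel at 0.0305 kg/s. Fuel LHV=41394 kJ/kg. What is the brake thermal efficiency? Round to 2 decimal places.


eta_BTE = (BP / (mf * LHV)) * 100
Denominator = 0.0305 * 41394 = 1262.5170 kW
eta_BTE = (428 / 1262.5170) * 100 = 33.90%


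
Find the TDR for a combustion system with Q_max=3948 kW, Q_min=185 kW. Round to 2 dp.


TDR = Q_max / Q_min
TDR = 3948 / 185 = 21.34


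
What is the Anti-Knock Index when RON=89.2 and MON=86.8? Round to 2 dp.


AKI = (RON + MON) / 2
AKI = (89.2 + 86.8) / 2
AKI = 176.0 / 2 = 88.00


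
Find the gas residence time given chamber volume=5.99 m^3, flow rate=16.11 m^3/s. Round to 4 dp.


tau = V / Q_flow
tau = 5.99 / 16.11 = 0.3718 s


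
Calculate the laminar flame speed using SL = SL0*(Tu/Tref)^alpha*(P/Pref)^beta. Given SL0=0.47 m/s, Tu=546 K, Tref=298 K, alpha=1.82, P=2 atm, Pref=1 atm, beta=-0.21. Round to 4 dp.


SL = SL0 * (Tu/Tref)^alpha * (P/Pref)^beta
T ratio = 546/298 = 1.83221477
(T ratio)^alpha = 1.83221477^1.82 = 3.010350
(P/Pref)^beta = 2^(-0.21) = 0.864537
SL = 0.47 * 3.010350 * 0.864537 = 1.2232 m/s


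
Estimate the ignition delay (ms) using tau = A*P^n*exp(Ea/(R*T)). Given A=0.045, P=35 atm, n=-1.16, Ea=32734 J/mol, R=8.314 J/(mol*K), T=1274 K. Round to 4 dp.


tau = A * P^n * exp(Ea/(R*T))
P^n = 35^(-1.16) = 0.01617637
Ea/(R*T) = 32734/(8.314*1274) = 3.090435
exp(Ea/(R*T)) = 21.986643
tau = 0.045 * 0.01617637 * 21.986643 = 0.0160 ms


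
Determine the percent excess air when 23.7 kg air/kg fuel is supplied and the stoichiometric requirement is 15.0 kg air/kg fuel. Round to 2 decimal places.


Excess air = actual - stoichiometric = 23.7 - 15.0 = 8.70 kg/kg fuel
Excess air % = (excess / stoich) * 100 = (8.70 / 15.0) * 100 = 58.00%


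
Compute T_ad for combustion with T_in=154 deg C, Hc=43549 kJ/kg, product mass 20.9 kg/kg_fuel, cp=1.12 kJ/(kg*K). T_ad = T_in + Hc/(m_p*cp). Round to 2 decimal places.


T_ad = T_in + Hc / (m_p * cp)
Denominator = 20.9 * 1.12 = 23.4080
Temperature rise = 43549 / 23.4080 = 1860.43 K
T_ad = 154 + 1860.43 = 2014.43 deg C


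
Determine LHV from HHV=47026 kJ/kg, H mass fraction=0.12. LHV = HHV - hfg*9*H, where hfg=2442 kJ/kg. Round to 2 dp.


LHV = HHV - hfg * 9 * H
Water correction = 2442 * 9 * 0.12 = 2637.360 kJ/kg
LHV = 47026 - 2637.360 = 44388.64 kJ/kg


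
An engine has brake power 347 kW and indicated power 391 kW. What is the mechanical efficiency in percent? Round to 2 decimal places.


eta_mech = (BP / IP) * 100
Ratio = 347 / 391 = 0.8875
eta_mech = 0.8875 * 100 = 88.75%


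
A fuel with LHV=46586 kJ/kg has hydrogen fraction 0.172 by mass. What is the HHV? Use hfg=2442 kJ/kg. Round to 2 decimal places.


HHV = LHV + hfg * 9 * H
Water addition = 2442 * 9 * 0.172 = 3780.216 kJ/kg
HHV = 46586 + 3780.216 = 50366.22 kJ/kg


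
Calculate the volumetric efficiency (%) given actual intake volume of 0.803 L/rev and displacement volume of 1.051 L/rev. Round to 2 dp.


eta_v = (V_actual / V_disp) * 100
Ratio = 0.803 / 1.051 = 0.7640
eta_v = 0.7640 * 100 = 76.40%


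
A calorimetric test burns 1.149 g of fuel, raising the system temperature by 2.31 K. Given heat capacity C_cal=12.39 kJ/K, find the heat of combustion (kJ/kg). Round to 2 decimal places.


Hc = C_cal * delta_T / m_fuel
Q_released = 12.39 * 2.31 = 28.6209 kJ
m_fuel = 1.149 g = 1.149/1000 kg = 0.001149 kg
Hc = 28.6209 / 0.001149 = 24909.40 kJ/kg


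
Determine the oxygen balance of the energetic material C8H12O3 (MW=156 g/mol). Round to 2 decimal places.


OB = -1600 * (2C + H/2 - O) / MW
Inner = 2*8 + 12/2 - 3 = 19.00
OB = -1600 * 19.00 / 156 = -194.87%


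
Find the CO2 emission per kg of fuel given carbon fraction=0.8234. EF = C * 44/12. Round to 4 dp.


EF = C_frac * (M_CO2 / M_C)
EF = 0.8234 * (44/12)
EF = 0.8234 * 3.666667 = 3.0191 kg_CO2/kg_fuel


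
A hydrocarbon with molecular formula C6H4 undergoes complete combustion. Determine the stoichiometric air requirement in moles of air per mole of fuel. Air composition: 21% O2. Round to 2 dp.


Balanced combustion: C6H4 + 7 O2 -> 6 CO2 + 2 H2O
O2 needed = C + H/4 = 6 + 4/4 = 7.00 moles
Air moles = O2 / 0.21 = 7.00 / 0.21 = 33.33 moles air


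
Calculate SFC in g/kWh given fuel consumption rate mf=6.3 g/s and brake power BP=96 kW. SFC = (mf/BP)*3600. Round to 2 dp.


SFC = (mf / BP) * 3600
Rate = 6.3 / 96 = 0.065625 g/(s*kW)
SFC = 0.065625 * 3600 = 236.25 g/kWh


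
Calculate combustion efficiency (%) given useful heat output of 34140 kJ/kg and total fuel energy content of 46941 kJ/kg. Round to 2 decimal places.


Efficiency = (Q_useful / Q_fuel) * 100
Efficiency = (34140 / 46941) * 100
Efficiency = 0.7273 * 100 = 72.73%


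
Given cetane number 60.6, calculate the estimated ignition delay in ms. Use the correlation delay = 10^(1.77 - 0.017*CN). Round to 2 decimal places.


delay = 10^(1.77 - 0.017*CN)
Exponent = 1.77 - 0.017*60.6 = 0.7398
delay = 10^0.7398 = 5.49 ms


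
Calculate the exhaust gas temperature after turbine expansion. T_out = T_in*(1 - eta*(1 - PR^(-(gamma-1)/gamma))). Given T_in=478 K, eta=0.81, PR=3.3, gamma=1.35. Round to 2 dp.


T_out = T_in * (1 - eta * (1 - PR^(-(gamma-1)/gamma)))
Exponent = -(1.35-1)/1.35 = -0.25925926
PR^exp = 3.3^(-0.25925926) = 0.73378775
Factor = 1 - 0.81*(1 - 0.73378775) = 0.78436808
T_out = 478 * 0.78436808 = 374.93 K


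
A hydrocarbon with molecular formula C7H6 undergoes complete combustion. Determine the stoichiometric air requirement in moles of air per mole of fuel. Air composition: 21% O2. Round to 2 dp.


Balanced combustion: C7H6 + 8.5 O2 -> 7 CO2 + 3 H2O
O2 needed = C + H/4 = 7 + 6/4 = 8.50 moles
Air moles = O2 / 0.21 = 8.50 / 0.21 = 40.48 moles air


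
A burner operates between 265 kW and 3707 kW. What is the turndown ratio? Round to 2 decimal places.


TDR = Q_max / Q_min
TDR = 3707 / 265 = 13.99


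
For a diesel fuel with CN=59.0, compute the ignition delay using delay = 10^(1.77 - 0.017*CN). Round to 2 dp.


delay = 10^(1.77 - 0.017*CN)
Exponent = 1.77 - 0.017*59.0 = 0.7670
delay = 10^0.7670 = 5.85 ms


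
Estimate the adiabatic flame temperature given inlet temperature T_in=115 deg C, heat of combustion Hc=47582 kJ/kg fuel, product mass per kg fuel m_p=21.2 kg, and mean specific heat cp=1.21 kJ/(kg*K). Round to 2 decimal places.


T_ad = T_in + Hc / (m_p * cp)
Denominator = 21.2 * 1.21 = 25.6520
Temperature rise = 47582 / 25.6520 = 1854.90 K
T_ad = 115 + 1854.90 = 1969.90 deg C


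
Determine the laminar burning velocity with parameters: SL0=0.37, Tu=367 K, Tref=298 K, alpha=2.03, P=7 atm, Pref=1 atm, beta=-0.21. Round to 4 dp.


SL = SL0 * (Tu/Tref)^alpha * (P/Pref)^beta
T ratio = 367/298 = 1.23154362
(T ratio)^alpha = 1.23154362^2.03 = 1.526206
(P/Pref)^beta = 7^(-0.21) = 0.664553
SL = 0.37 * 1.526206 * 0.664553 = 0.3753 m/s


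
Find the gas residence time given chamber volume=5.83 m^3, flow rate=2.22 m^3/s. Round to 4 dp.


tau = V / Q_flow
tau = 5.83 / 2.22 = 2.6261 s


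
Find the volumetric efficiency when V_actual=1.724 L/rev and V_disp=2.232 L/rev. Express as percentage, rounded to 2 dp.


eta_v = (V_actual / V_disp) * 100
Ratio = 1.724 / 2.232 = 0.7724
eta_v = 0.7724 * 100 = 77.24%


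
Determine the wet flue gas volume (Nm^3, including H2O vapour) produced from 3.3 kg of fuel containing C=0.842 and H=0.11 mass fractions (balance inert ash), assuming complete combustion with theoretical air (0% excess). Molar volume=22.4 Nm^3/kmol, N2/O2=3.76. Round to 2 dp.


Per kg fuel: CO2 = (C/12 kmol)*22.4 = (0.842/12)*22.4 = 1.57173 Nm^3
Per kg fuel: H2O = (H/2 kmol)*22.4 = (0.11/2)*22.4 = 1.23200 Nm^3
O2 needed per kg fuel = C/12 + H/4 = 0.842/12 + 0.11/4 = 0.09766667 kmol
Per kg fuel: N2 = O2*3.76*22.4 = 0.09766667*3.76*22.4 = 8.22588 Nm^3
Total per kg = 1.57173 + 1.23200 + 8.22588 = 11.02961 Nm^3
Total = 11.02961 * 3.3 = 36.40 Nm^3


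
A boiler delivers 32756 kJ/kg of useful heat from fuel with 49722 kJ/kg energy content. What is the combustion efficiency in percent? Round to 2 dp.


Efficiency = (Q_useful / Q_fuel) * 100
Efficiency = (32756 / 49722) * 100
Efficiency = 0.6588 * 100 = 65.88%


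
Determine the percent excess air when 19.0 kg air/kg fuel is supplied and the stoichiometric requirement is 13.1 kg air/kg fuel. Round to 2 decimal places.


Excess air = actual - stoichiometric = 19.0 - 13.1 = 5.90 kg/kg fuel
Excess air % = (excess / stoich) * 100 = (5.90 / 13.1) * 100 = 45.04%


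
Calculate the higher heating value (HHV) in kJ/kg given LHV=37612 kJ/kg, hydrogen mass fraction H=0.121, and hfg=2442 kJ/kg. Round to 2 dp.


HHV = LHV + hfg * 9 * H
Water addition = 2442 * 9 * 0.121 = 2659.338 kJ/kg
HHV = 37612 + 2659.338 = 40271.34 kJ/kg
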